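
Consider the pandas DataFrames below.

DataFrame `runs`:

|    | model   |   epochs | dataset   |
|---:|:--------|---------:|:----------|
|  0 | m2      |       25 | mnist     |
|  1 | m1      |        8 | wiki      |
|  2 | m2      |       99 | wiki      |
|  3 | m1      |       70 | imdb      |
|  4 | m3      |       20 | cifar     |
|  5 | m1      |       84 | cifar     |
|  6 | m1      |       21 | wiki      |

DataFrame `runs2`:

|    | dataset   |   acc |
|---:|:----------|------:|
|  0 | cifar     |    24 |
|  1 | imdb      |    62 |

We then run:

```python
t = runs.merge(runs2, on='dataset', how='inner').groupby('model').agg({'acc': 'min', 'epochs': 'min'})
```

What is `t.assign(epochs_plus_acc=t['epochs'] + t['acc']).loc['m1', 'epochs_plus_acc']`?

merge on 'dataset' (how='inner') → 3 rows:
  model  epochs dataset  acc
0    m1      70    imdb   62
1    m3      20   cifar   24
2    m1      84   cifar   24
group by model: min(acc), min(epochs):
       acc  epochs
model             
m1      24      70
m3      24      20
add column epochs_plus_acc = t['epochs'] + t['acc']:
       acc  epochs  epochs_plus_acc
model                              
m1      24      70               94
m3      24      20               44

94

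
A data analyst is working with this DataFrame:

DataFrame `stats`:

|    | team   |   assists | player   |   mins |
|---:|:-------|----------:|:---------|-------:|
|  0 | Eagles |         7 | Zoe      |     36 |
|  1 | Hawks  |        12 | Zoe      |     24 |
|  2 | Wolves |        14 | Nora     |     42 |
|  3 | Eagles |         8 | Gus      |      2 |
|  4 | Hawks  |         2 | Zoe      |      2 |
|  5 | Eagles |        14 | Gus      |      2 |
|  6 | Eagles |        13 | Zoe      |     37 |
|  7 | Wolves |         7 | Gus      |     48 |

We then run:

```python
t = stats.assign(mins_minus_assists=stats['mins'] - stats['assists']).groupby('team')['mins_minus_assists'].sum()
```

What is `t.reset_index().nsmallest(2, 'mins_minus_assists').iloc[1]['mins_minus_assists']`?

35

add column mins_minus_assists = stats['mins'] - stats['assists']:
     team  assists player  mins  mins_minus_assists
0  Eagles        7    Zoe    36                  29
1   Hawks       12    Zoe    24                  12
2  Wolves       14   Nora    42                  28
3  Eagles        8    Gus     2                  -6
4   Hawks        2    Zoe     2                   0
5  Eagles       14    Gus     2                 -12
6  Eagles       13    Zoe    37                  24
7  Wolves        7    Gus    48                  41
group by team, sum of mins_minus_assists:
team
Eagles    35
Hawks     12
Wolves    69
Name: mins_minus_assists, dtype: int64
reset_index():
     team  mins_minus_assists
0  Eagles                  35
1   Hawks                  12
2  Wolves                  69
take 2 rows with smallest mins_minus_assists:
     team  mins_minus_assists
1   Hawks                  12
0  Eagles                  35
value at position 1, column 'mins_minus_assists' → 35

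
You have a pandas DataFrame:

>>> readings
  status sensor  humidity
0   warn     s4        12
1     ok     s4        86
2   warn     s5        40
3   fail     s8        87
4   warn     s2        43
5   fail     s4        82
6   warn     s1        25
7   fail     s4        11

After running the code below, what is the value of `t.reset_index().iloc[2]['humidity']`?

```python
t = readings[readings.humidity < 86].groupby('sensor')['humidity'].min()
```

11

filter rows where humidity < 86:
  status sensor  humidity
0   warn     s4        12
2   warn     s5        40
4   warn     s2        43
5   fail     s4        82
6   warn     s1        25
7   fail     s4        11
group by sensor, min of humidity:
sensor
s1    25
s2    43
s4    11
s5    40
Name: humidity, dtype: int64
reset_index():
  sensor  humidity
0     s1        25
1     s2        43
2     s4        11
3     s5        40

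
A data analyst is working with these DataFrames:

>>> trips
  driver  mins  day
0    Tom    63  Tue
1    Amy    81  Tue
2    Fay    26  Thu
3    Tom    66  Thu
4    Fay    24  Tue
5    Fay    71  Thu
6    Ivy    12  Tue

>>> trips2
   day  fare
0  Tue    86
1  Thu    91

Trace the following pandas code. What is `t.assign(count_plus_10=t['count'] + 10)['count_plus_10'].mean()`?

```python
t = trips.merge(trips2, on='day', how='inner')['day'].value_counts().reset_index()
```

13.5

merge on 'day' (how='inner') → 7 rows:
  driver  mins  day  fare
0    Tom    63  Tue    86
1    Amy    81  Tue    86
2    Fay    26  Thu    91
3    Tom    66  Thu    91
4    Fay    24  Tue    86
5    Fay    71  Thu    91
6    Ivy    12  Tue    86
value_counts of day:
day
Tue    4
Thu    3
Name: count, dtype: int64
reset_index():
   day  count
0  Tue      4
1  Thu      3
add column count_plus_10 = t['count'] + 10:
   day  count  count_plus_10
0  Tue      4             14
1  Thu      3             13
Then the mean of column 'count_plus_10': 13.5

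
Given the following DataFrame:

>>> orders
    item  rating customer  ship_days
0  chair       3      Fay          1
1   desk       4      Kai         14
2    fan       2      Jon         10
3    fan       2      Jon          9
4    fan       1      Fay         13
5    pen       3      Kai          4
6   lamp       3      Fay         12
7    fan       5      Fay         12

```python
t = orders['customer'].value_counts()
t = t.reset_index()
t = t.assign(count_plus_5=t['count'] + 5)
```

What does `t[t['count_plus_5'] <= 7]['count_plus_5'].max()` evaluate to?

value_counts of customer:
customer
Fay    4
Kai    2
Jon    2
Name: count, dtype: int64
reset_index():
  customer  count
0      Fay      4
1      Kai      2
2      Jon      2
add column count_plus_5 = t['count'] + 5:
  customer  count  count_plus_5
0      Fay      4             9
1      Kai      2             7
2      Jon      2             7
filter rows where count_plus_5 <= 7:
  customer  count  count_plus_5
1      Kai      2             7
2      Jon      2             7
Taking the max of column 'count_plus_5' gives 7.

7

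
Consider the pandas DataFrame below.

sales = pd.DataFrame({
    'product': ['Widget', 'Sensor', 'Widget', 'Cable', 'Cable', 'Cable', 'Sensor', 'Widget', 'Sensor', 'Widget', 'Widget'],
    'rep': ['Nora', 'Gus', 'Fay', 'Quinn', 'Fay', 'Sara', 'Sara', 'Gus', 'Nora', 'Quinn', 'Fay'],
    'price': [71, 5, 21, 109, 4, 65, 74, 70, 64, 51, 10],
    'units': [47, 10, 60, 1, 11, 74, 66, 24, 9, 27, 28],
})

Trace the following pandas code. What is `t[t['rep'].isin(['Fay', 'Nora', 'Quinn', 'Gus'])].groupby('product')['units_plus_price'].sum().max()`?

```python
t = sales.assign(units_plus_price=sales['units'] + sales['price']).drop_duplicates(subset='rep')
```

199

add column units_plus_price = sales['units'] + sales['price']:
   product    rep  price  units  units_plus_price
0   Widget   Nora     71     47               118
1   Sensor    Gus      5     10                15
2   Widget    Fay     21     60                81
3    Cable  Quinn    109      1               110
4    Cable    Fay      4     11                15
5    Cable   Sara     65     74               139
6   Sensor   Sara     74     66               140
7   Widget    Gus     70     24                94
8   Sensor   Nora     64      9                73
9   Widget  Quinn     51     27                78
10  Widget    Fay     10     28                38
drop duplicate rep (keep=first):
  product    rep  price  units  units_plus_price
0  Widget   Nora     71     47               118
1  Sensor    Gus      5     10                15
2  Widget    Fay     21     60                81
3   Cable  Quinn    109      1               110
5   Cable   Sara     65     74               139
filter rows where rep in ['Fay', 'Nora', 'Quinn', 'Gus']:
  product    rep  price  units  units_plus_price
0  Widget   Nora     71     47               118
1  Sensor    Gus      5     10                15
2  Widget    Fay     21     60                81
3   Cable  Quinn    109      1               110
group by product, sum of units_plus_price:
product
Cable     110
Sensor     15
Widget    199
Name: units_plus_price, dtype: int64
Finally, max of the resulting series = 199.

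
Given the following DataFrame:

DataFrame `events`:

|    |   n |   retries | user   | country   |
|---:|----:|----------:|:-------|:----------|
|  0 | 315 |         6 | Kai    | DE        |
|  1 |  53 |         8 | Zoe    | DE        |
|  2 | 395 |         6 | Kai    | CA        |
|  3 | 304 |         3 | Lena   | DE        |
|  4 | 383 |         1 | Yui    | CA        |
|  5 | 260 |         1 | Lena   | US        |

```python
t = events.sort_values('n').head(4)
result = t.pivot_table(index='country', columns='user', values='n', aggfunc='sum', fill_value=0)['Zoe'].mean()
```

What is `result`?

26.5

sort by n:
     n  retries  user country
1   53        8   Zoe      DE
5  260        1  Lena      US
3  304        3  Lena      DE
0  315        6   Kai      DE
4  383        1   Yui      CA
2  395        6   Kai      CA
take first 4 rows:
     n  retries  user country
1   53        8   Zoe      DE
5  260        1  Lena      US
3  304        3  Lena      DE
0  315        6   Kai      DE
pivot: rows=country, cols=user, sum(n):
user     Kai  Lena  Zoe
country                
DE       315   304   53
US         0   260    0
The mean of column 'Zoe' is 26.5.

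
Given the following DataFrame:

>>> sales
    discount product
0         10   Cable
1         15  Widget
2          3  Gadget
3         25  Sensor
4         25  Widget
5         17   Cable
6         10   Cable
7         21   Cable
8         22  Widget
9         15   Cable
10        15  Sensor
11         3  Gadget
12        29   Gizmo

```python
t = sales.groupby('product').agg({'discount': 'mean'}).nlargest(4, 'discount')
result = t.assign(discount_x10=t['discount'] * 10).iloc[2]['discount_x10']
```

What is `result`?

200.0

group by product, mean of discount:
          discount
product           
Cable    14.600000
Gadget    3.000000
Gizmo    29.000000
Sensor   20.000000
Widget   20.666667
take 4 rows with largest discount:
          discount
product           
Gizmo    29.000000
Widget   20.666667
Sensor   20.000000
Cable    14.600000
add column discount_x10 = t['discount'] * 10:
          discount  discount_x10
product                         
Gizmo    29.000000    290.000000
Widget   20.666667    206.666667
Sensor   20.000000    200.000000
Cable    14.600000    146.000000
value at position 2, column 'discount_x10' → 200.0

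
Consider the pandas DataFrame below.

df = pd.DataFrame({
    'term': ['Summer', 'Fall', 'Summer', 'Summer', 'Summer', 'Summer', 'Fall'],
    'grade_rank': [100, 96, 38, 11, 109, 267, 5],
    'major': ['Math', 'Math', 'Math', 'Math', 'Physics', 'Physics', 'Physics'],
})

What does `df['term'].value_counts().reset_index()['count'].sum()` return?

7

value_counts of term:
term
Summer    5
Fall      2
Name: count, dtype: int64
reset_index():
     term  count
0  Summer      5
1    Fall      2
Reading off the sum of column 'count', we get 7.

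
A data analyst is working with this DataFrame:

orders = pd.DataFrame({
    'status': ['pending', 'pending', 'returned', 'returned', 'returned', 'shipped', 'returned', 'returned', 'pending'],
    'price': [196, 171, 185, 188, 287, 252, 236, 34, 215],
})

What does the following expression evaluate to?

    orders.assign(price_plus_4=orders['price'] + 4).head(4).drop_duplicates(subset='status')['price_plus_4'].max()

200

add column price_plus_4 = orders['price'] + 4:
     status  price  price_plus_4
0   pending    196           200
1   pending    171           175
2  returned    185           189
3  returned    188           192
4  returned    287           291
5   shipped    252           256
6  returned    236           240
7  returned     34            38
8   pending    215           219
take first 4 rows:
     status  price  price_plus_4
0   pending    196           200
1   pending    171           175
2  returned    185           189
3  returned    188           192
drop duplicate status (keep=first):
     status  price  price_plus_4
0   pending    196           200
2  returned    185           189
So max() = 200.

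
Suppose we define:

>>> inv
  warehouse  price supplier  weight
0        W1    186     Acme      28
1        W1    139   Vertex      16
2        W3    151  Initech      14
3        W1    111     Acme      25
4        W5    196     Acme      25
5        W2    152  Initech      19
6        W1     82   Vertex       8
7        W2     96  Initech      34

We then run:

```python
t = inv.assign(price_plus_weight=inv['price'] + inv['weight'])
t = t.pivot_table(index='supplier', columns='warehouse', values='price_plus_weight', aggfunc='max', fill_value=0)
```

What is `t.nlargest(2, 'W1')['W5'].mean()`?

110.5

add column price_plus_weight = inv['price'] + inv['weight']:
  warehouse  price supplier  weight  price_plus_weight
0        W1    186     Acme      28                214
1        W1    139   Vertex      16                155
2        W3    151  Initech      14                165
3        W1    111     Acme      25                136
4        W5    196     Acme      25                221
5        W2    152  Initech      19                171
6        W1     82   Vertex       8                 90
7        W2     96  Initech      34                130
pivot: rows=supplier, cols=warehouse, max(price_plus_weight):
warehouse   W1   W2   W3   W5
supplier                     
Acme       214    0    0  221
Initech      0  171  165    0
Vertex     155    0    0    0
take 2 rows with largest W1:
warehouse   W1  W2  W3   W5
supplier                   
Acme       214   0   0  221
Vertex     155   0   0    0
Taking the mean of column 'W5' gives 110.5.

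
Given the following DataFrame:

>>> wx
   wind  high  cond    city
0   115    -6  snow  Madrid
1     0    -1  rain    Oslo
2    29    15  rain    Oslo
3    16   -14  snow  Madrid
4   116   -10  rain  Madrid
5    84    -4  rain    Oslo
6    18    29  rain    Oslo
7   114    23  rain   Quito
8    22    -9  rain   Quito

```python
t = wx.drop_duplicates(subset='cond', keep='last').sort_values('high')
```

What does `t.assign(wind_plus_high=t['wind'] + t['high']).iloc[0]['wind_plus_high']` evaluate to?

2

drop duplicate cond (keep=last):
   wind  high  cond    city
3    16   -14  snow  Madrid
8    22    -9  rain   Quito
sort by high:
   wind  high  cond    city
3    16   -14  snow  Madrid
8    22    -9  rain   Quito
add column wind_plus_high = t['wind'] + t['high']:
   wind  high  cond    city  wind_plus_high
3    16   -14  snow  Madrid               2
8    22    -9  rain   Quito              13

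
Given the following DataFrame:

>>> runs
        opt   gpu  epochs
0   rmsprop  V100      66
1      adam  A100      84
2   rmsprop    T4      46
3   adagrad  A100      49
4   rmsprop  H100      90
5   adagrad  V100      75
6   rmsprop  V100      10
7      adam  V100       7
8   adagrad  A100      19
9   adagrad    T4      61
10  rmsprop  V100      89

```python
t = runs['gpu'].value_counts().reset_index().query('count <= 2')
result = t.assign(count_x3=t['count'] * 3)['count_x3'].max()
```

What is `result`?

value_counts of gpu:
gpu
V100    5
A100    3
T4      2
H100    1
Name: count, dtype: int64
reset_index():
    gpu  count
0  V100      5
1  A100      3
2    T4      2
3  H100      1
filter rows where count <= 2:
    gpu  count
2    T4      2
3  H100      1
add column count_x3 = t['count'] * 3:
    gpu  count  count_x3
2    T4      2         6
3  H100      1         3
So max() = 6.

6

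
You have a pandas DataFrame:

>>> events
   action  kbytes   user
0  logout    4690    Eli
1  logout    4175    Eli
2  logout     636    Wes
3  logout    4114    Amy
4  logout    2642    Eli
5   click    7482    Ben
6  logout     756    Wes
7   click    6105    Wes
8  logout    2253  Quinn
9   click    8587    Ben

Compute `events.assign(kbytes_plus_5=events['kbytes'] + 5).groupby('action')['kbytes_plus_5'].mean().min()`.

2757.28571429

add column kbytes_plus_5 = events['kbytes'] + 5:
   action  kbytes   user  kbytes_plus_5
0  logout    4690    Eli           4695
1  logout    4175    Eli           4180
2  logout     636    Wes            641
3  logout    4114    Amy           4119
4  logout    2642    Eli           2647
5   click    7482    Ben           7487
6  logout     756    Wes            761
7   click    6105    Wes           6110
8  logout    2253  Quinn           2258
9   click    8587    Ben           8592
group by action, mean of kbytes_plus_5:
action
click     7396.333333
logout    2757.285714
Name: kbytes_plus_5, dtype: float64
So min() = 2757.28571429.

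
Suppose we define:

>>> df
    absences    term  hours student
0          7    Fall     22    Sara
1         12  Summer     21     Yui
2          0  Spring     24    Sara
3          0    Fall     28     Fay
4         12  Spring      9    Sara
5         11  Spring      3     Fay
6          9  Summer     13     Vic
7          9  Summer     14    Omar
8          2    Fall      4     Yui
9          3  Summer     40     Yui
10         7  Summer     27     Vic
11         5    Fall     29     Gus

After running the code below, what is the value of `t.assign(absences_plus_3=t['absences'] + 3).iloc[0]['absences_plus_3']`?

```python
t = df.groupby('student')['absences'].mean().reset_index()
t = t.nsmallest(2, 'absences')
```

8.0

group by student, mean of absences:
student
Fay     5.500000
Gus     5.000000
Omar    9.000000
Sara    6.333333
Vic     8.000000
Yui     5.666667
Name: absences, dtype: float64
reset_index():
  student  absences
0     Fay  5.500000
1     Gus  5.000000
2    Omar  9.000000
3    Sara  6.333333
4     Vic  8.000000
5     Yui  5.666667
take 2 rows with smallest absences:
  student  absences
1     Gus       5.0
0     Fay       5.5
add column absences_plus_3 = t['absences'] + 3:
  student  absences  absences_plus_3
1     Gus       5.0              8.0
0     Fay       5.5              8.5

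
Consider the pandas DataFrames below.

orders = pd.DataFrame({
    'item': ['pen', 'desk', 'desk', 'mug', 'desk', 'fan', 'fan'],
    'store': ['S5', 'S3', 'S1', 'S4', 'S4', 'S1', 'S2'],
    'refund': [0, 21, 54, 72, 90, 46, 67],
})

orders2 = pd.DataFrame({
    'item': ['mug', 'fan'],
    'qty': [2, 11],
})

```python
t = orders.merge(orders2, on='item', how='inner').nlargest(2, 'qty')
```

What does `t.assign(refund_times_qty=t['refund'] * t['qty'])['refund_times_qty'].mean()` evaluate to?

merge on 'item' (how='inner') → 3 rows:
  item store  refund  qty
0  mug    S4      72    2
1  fan    S1      46   11
2  fan    S2      67   11
take 2 rows with largest qty:
  item store  refund  qty
1  fan    S1      46   11
2  fan    S2      67   11
add column refund_times_qty = t['refund'] * t['qty']:
  item store  refund  qty  refund_times_qty
1  fan    S1      46   11               506
2  fan    S2      67   11               737
Finally, mean of column 'refund_times_qty' = 621.5.

621.5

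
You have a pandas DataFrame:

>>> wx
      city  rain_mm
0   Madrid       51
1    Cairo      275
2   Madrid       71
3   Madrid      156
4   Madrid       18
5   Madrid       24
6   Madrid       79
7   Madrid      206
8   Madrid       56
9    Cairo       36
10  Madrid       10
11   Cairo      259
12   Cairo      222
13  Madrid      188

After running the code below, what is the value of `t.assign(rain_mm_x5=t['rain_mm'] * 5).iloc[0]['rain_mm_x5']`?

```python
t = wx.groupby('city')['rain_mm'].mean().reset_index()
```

990.0

group by city, mean of rain_mm:
city
Cairo     198.0
Madrid     85.9
Name: rain_mm, dtype: float64
reset_index():
     city  rain_mm
0   Cairo    198.0
1  Madrid     85.9
add column rain_mm_x5 = t['rain_mm'] * 5:
     city  rain_mm  rain_mm_x5
0   Cairo    198.0       990.0
1  Madrid     85.9       429.5
The value at position 0, column 'rain_mm_x5' is 990.0.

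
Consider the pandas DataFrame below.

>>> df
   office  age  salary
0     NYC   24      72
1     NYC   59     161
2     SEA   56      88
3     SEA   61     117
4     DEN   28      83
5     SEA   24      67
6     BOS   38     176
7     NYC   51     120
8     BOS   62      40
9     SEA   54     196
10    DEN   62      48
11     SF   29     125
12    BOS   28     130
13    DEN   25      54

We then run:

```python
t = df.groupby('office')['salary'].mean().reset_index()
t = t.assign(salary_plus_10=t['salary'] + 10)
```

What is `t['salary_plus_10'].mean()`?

group by office, mean of salary:
office
BOS    115.333333
DEN     61.666667
NYC    117.666667
SEA    117.000000
SF     125.000000
Name: salary, dtype: float64
reset_index():
  office      salary
0    BOS  115.333333
1    DEN   61.666667
2    NYC  117.666667
3    SEA  117.000000
4     SF  125.000000
add column salary_plus_10 = t['salary'] + 10:
  office      salary  salary_plus_10
0    BOS  115.333333      125.333333
1    DEN   61.666667       71.666667
2    NYC  117.666667      127.666667
3    SEA  117.000000      127.000000
4     SF  125.000000      135.000000

117.333333333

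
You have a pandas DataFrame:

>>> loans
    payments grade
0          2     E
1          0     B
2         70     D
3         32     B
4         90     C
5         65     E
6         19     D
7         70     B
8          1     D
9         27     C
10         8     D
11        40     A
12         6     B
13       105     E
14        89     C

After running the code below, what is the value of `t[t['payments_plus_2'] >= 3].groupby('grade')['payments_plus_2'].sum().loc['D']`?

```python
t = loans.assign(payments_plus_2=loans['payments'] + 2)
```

106

add column payments_plus_2 = loans['payments'] + 2:
    payments grade  payments_plus_2
0          2     E                4
1          0     B                2
2         70     D               72
3         32     B               34
4         90     C               92
5         65     E               67
6         19     D               21
7         70     B               72
8          1     D                3
9         27     C               29
10         8     D               10
11        40     A               42
12         6     B                8
13       105     E              107
14        89     C               91
filter rows where payments_plus_2 >= 3:
    payments grade  payments_plus_2
0          2     E                4
2         70     D               72
3         32     B               34
4         90     C               92
5         65     E               67
6         19     D               21
7         70     B               72
8          1     D                3
9         27     C               29
10         8     D               10
11        40     A               42
12         6     B                8
13       105     E              107
14        89     C               91
group by grade, sum of payments_plus_2:
grade
A     42
B    114
C    212
D    106
E    178
Name: payments_plus_2, dtype: int64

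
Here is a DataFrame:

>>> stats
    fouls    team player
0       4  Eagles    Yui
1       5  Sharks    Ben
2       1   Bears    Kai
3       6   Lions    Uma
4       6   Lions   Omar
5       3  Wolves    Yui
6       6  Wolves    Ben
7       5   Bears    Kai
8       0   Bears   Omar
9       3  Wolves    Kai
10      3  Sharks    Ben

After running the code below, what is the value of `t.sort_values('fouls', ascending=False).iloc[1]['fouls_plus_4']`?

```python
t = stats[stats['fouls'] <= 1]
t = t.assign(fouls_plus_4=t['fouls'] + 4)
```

4

filter rows where fouls <= 1:
   fouls   team player
2      1  Bears    Kai
8      0  Bears   Omar
add column fouls_plus_4 = t['fouls'] + 4:
   fouls   team player  fouls_plus_4
2      1  Bears    Kai             5
8      0  Bears   Omar             4
sort by fouls descending:
   fouls   team player  fouls_plus_4
2      1  Bears    Kai             5
8      0  Bears   Omar             4
Taking the value at position 1, column 'fouls_plus_4' gives 4.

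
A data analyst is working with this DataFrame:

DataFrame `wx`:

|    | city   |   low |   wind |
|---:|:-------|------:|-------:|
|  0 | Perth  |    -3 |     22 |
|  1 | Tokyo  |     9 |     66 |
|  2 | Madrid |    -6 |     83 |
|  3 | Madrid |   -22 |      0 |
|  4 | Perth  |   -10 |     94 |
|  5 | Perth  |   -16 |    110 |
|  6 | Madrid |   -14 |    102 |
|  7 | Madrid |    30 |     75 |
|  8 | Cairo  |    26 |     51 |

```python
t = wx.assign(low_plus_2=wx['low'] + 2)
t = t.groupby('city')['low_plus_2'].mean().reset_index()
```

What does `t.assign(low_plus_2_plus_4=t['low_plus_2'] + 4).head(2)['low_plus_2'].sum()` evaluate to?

add column low_plus_2 = wx['low'] + 2:
     city  low  wind  low_plus_2
0   Perth   -3    22          -1
1   Tokyo    9    66          11
2  Madrid   -6    83          -4
3  Madrid  -22     0         -20
4   Perth  -10    94          -8
5   Perth  -16   110         -14
6  Madrid  -14   102         -12
7  Madrid   30    75          32
8   Cairo   26    51          28
group by city, mean of low_plus_2:
city
Cairo     28.000000
Madrid    -1.000000
Perth     -7.666667
Tokyo     11.000000
Name: low_plus_2, dtype: float64
reset_index():
     city  low_plus_2
0   Cairo   28.000000
1  Madrid   -1.000000
2   Perth   -7.666667
3   Tokyo   11.000000
add column low_plus_2_plus_4 = t['low_plus_2'] + 4:
     city  low_plus_2  low_plus_2_plus_4
0   Cairo   28.000000          32.000000
1  Madrid   -1.000000           3.000000
2   Perth   -7.666667          -3.666667
3   Tokyo   11.000000          15.000000
take first 2 rows:
     city  low_plus_2  low_plus_2_plus_4
0   Cairo        28.0               32.0
1  Madrid        -1.0                3.0
So sum() = 27.0.

27.0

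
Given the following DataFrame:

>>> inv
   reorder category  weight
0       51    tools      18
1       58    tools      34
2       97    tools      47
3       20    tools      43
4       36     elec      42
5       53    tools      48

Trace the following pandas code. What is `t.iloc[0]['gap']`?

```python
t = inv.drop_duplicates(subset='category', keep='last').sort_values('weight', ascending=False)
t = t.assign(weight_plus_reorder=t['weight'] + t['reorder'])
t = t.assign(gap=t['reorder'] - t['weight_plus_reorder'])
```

drop duplicate category (keep=last):
   reorder category  weight
4       36     elec      42
5       53    tools      48
sort by weight descending:
   reorder category  weight
5       53    tools      48
4       36     elec      42
add column weight_plus_reorder = t['weight'] + t['reorder']:
   reorder category  weight  weight_plus_reorder
5       53    tools      48                  101
4       36     elec      42                   78
add column gap = t['reorder'] - t['weight_plus_reorder']:
   reorder category  weight  weight_plus_reorder  gap
5       53    tools      48                  101  -48
4       36     elec      42                   78  -42
Finally, value at position 0, column 'gap' = -48.

-48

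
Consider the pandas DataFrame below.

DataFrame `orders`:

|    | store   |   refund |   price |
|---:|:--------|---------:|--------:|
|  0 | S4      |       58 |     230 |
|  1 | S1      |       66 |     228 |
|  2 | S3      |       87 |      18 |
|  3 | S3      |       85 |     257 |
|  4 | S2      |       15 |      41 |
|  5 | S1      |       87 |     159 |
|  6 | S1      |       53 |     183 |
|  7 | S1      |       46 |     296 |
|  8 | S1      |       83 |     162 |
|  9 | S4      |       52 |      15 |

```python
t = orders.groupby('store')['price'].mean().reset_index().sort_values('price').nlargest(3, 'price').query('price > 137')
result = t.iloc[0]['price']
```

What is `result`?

205.6

group by store, mean of price:
store
S1    205.6
S2     41.0
S3    137.5
S4    122.5
Name: price, dtype: float64
reset_index():
  store  price
0    S1  205.6
1    S2   41.0
2    S3  137.5
3    S4  122.5
sort by price:
  store  price
1    S2   41.0
3    S4  122.5
2    S3  137.5
0    S1  205.6
take 3 rows with largest price:
  store  price
0    S1  205.6
2    S3  137.5
3    S4  122.5
filter rows where price > 137:
  store  price
0    S1  205.6
2    S3  137.5
Then the value at position 0, column 'price': 205.6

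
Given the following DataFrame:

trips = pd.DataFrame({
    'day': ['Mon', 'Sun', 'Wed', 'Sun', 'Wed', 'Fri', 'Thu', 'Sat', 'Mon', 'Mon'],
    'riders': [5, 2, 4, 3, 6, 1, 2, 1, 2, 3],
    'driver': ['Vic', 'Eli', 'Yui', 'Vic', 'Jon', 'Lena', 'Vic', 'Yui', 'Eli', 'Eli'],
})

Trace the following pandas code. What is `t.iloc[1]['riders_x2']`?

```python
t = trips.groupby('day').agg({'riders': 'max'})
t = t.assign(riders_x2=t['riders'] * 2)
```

10

group by day, max of riders:
     riders
day        
Fri       1
Mon       5
Sat       1
Sun       3
Thu       2
Wed       6
add column riders_x2 = t['riders'] * 2:
     riders  riders_x2
day                   
Fri       1          2
Mon       5         10
Sat       1          2
Sun       3          6
Thu       2          4
Wed       6         12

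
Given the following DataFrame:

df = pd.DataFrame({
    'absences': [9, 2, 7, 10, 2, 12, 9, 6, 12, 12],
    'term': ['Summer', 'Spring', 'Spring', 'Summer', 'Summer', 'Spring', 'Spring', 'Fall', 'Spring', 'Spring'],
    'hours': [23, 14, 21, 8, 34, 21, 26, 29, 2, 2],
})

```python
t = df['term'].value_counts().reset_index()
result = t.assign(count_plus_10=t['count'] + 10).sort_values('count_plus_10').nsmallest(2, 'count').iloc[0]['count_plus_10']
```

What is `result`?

11

value_counts of term:
term
Spring    6
Summer    3
Fall      1
Name: count, dtype: int64
reset_index():
     term  count
0  Spring      6
1  Summer      3
2    Fall      1
add column count_plus_10 = t['count'] + 10:
     term  count  count_plus_10
0  Spring      6             16
1  Summer      3             13
2    Fall      1             11
sort by count_plus_10:
     term  count  count_plus_10
2    Fall      1             11
1  Summer      3             13
0  Spring      6             16
take 2 rows with smallest count:
     term  count  count_plus_10
2    Fall      1             11
1  Summer      3             13
Finally, value at position 0, column 'count_plus_10' = 11.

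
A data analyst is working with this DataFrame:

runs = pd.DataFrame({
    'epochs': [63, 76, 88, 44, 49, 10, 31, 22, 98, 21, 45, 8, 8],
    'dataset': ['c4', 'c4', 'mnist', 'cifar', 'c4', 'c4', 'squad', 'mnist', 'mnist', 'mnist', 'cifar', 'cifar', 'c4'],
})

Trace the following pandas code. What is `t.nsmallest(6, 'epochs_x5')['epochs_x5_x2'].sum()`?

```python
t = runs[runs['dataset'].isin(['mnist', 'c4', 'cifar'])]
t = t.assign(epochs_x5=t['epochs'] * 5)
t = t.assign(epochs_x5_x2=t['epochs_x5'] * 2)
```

filter rows where dataset in ['mnist', 'c4', 'cifar']:
    epochs dataset
0       63      c4
1       76      c4
2       88   mnist
3       44   cifar
4       49      c4
5       10      c4
7       22   mnist
8       98   mnist
9       21   mnist
10      45   cifar
11       8   cifar
12       8      c4
add column epochs_x5 = t['epochs'] * 5:
    epochs dataset  epochs_x5
0       63      c4        315
1       76      c4        380
2       88   mnist        440
3       44   cifar        220
4       49      c4        245
5       10      c4         50
7       22   mnist        110
8       98   mnist        490
9       21   mnist        105
10      45   cifar        225
11       8   cifar         40
12       8      c4         40
add column epochs_x5_x2 = t['epochs_x5'] * 2:
    epochs dataset  epochs_x5  epochs_x5_x2
0       63      c4        315           630
1       76      c4        380           760
2       88   mnist        440           880
3       44   cifar        220           440
4       49      c4        245           490
5       10      c4         50           100
7       22   mnist        110           220
8       98   mnist        490           980
9       21   mnist        105           210
10      45   cifar        225           450
11       8   cifar         40            80
12       8      c4         40            80
take 6 rows with smallest epochs_x5:
    epochs dataset  epochs_x5  epochs_x5_x2
11       8   cifar         40            80
12       8      c4         40            80
5       10      c4         50           100
9       21   mnist        105           210
7       22   mnist        110           220
3       44   cifar        220           440
So sum() = 1130.

1130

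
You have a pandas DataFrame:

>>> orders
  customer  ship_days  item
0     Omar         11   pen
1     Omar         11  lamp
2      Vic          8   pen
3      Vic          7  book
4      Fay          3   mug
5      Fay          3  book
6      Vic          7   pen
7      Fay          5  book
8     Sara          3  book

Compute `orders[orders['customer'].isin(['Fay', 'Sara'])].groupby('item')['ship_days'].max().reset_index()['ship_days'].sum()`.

filter rows where customer in ['Fay', 'Sara']:
  customer  ship_days  item
4      Fay          3   mug
5      Fay          3  book
7      Fay          5  book
8     Sara          3  book
group by item, max of ship_days:
item
book    5
mug     3
Name: ship_days, dtype: int64
reset_index():
   item  ship_days
0  book          5
1   mug          3
Finally, sum of column 'ship_days' = 8.

8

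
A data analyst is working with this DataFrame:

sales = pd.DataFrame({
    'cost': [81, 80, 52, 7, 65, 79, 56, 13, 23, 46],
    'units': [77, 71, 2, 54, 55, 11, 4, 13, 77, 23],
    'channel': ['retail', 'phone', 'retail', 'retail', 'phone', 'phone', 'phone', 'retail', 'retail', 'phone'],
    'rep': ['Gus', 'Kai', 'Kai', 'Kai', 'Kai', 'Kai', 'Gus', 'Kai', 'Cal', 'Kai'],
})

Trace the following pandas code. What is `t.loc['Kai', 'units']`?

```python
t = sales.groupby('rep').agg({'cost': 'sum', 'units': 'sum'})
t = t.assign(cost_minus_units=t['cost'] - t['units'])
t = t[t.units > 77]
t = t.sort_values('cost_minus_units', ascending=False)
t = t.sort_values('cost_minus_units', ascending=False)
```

group by rep: sum(cost), sum(units):
     cost  units
rep             
Cal    23     77
Gus   137     81
Kai   342    229
add column cost_minus_units = t['cost'] - t['units']:
     cost  units  cost_minus_units
rep                               
Cal    23     77               -54
Gus   137     81                56
Kai   342    229               113
filter rows where units > 77:
     cost  units  cost_minus_units
rep                               
Gus   137     81                56
Kai   342    229               113
sort by cost_minus_units descending:
     cost  units  cost_minus_units
rep                               
Kai   342    229               113
Gus   137     81                56
sort by cost_minus_units descending:
     cost  units  cost_minus_units
rep                               
Kai   342    229               113
Gus   137     81                56

229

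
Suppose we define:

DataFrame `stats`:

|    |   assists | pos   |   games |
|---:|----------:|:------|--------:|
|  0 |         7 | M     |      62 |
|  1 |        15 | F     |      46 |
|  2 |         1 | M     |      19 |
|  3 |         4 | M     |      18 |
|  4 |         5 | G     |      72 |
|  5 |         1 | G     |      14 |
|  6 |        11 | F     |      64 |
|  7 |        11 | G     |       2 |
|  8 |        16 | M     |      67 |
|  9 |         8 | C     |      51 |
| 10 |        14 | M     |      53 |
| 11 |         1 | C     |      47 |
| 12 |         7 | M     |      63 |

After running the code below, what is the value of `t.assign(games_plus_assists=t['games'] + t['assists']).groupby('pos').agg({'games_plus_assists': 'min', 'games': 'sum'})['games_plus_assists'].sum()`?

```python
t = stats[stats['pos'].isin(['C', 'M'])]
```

68

filter rows where pos in ['C', 'M']:
    assists pos  games
0         7   M     62
2         1   M     19
3         4   M     18
8        16   M     67
9         8   C     51
10       14   M     53
11        1   C     47
12        7   M     63
add column games_plus_assists = t['games'] + t['assists']:
    assists pos  games  games_plus_assists
0         7   M     62                  69
2         1   M     19                  20
3         4   M     18                  22
8        16   M     67                  83
9         8   C     51                  59
10       14   M     53                  67
11        1   C     47                  48
12        7   M     63                  70
group by pos: min(games_plus_assists), sum(games):
     games_plus_assists  games
pos                           
C                    48     98
M                    20    282
So sum() = 68.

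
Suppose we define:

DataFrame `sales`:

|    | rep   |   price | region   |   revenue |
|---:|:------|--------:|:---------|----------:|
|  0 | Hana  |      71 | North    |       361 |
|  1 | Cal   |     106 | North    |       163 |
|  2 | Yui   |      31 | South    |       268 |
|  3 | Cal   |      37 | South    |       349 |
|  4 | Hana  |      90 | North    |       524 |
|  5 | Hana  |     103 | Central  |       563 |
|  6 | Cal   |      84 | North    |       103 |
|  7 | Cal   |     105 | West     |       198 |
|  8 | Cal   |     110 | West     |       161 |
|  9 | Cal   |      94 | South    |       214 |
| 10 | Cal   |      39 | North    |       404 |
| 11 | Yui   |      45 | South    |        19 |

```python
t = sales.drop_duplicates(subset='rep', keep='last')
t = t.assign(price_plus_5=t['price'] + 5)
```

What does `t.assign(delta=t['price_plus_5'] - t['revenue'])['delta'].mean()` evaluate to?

drop duplicate rep (keep=last):
     rep  price   region  revenue
5   Hana    103  Central      563
10   Cal     39    North      404
11   Yui     45    South       19
add column price_plus_5 = t['price'] + 5:
     rep  price   region  revenue  price_plus_5
5   Hana    103  Central      563           108
10   Cal     39    North      404            44
11   Yui     45    South       19            50
add column delta = t['price_plus_5'] - t['revenue']:
     rep  price   region  revenue  price_plus_5  delta
5   Hana    103  Central      563           108   -455
10   Cal     39    North      404            44   -360
11   Yui     45    South       19            50     31
The mean of column 'delta' is -261.333333333.

-261.333333333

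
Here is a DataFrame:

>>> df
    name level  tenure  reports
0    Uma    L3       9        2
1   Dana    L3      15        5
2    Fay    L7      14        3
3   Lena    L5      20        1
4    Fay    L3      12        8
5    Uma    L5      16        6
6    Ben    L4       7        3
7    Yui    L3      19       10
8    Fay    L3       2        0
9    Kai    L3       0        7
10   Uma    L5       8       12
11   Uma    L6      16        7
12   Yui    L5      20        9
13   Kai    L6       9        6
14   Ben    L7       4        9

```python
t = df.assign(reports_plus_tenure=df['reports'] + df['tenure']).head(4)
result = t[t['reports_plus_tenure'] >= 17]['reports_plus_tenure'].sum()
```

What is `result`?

add column reports_plus_tenure = df['reports'] + df['tenure']:
    name level  tenure  reports  reports_plus_tenure
0    Uma    L3       9        2                   11
1   Dana    L3      15        5                   20
2    Fay    L7      14        3                   17
3   Lena    L5      20        1                   21
4    Fay    L3      12        8                   20
5    Uma    L5      16        6                   22
6    Ben    L4       7        3                   10
7    Yui    L3      19       10                   29
8    Fay    L3       2        0                    2
9    Kai    L3       0        7                    7
10   Uma    L5       8       12                   20
11   Uma    L6      16        7                   23
12   Yui    L5      20        9                   29
13   Kai    L6       9        6                   15
14   Ben    L7       4        9                   13
take first 4 rows:
   name level  tenure  reports  reports_plus_tenure
0   Uma    L3       9        2                   11
1  Dana    L3      15        5                   20
2   Fay    L7      14        3                   17
3  Lena    L5      20        1                   21
filter rows where reports_plus_tenure >= 17:
   name level  tenure  reports  reports_plus_tenure
1  Dana    L3      15        5                   20
2   Fay    L7      14        3                   17
3  Lena    L5      20        1                   21
The sum of column 'reports_plus_tenure' is 58.

58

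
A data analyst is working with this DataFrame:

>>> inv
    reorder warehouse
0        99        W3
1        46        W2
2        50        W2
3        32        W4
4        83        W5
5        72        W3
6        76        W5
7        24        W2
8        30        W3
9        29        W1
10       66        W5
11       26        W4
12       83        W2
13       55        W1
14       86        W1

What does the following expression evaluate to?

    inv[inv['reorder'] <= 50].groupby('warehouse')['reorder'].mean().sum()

filter rows where reorder <= 50:
    reorder warehouse
1        46        W2
2        50        W2
3        32        W4
7        24        W2
8        30        W3
9        29        W1
11       26        W4
group by warehouse, mean of reorder:
warehouse
W1    29.0
W2    40.0
W3    30.0
W4    29.0
Name: reorder, dtype: float64
sum of the resulting series → 128.0

128.0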